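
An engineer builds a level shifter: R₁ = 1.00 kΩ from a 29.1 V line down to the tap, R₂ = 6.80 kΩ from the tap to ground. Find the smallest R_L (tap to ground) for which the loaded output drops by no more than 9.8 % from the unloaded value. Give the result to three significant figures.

R_L(min) ≈ 8.02 kΩ

Output resistance R_th = R₁‖R₂ = (1000 × 6800)/7800 = 871.8 Ω.
The fractional drop is R_th/(R_th + R_L); requiring this ≤ 0.0980 gives R_L ≥ R_th(1/0.0980 − 1) = 871.8 × 9.204 = 8.02 kΩ.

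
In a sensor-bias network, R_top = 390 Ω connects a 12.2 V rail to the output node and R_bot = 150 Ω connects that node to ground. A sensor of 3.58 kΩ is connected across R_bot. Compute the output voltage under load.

V_out ≈ 3.29 V

The load sits in parallel with R_bot: R_bot‖R_L = (150 × 3580) / (150 + 3580) = 144.0 Ω.
V_out = 12.2 × 144.0 / (390 + 144.0) = 12.2 × 144.0/534.0 = 3.29 V.
(Unloaded it would have been 3.39 V.)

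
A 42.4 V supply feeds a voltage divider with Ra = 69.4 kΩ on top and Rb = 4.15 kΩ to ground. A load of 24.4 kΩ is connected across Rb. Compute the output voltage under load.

The load sits in parallel with Rb: Rb‖R_L = (4.15 × 24.4) / (4.15 + 24.4) = 3.547 kΩ.
V_out = 42.4 × 3.547 / (69.4 + 3.547) = 42.4 × 3.547/72.95 = 2.06 V.

V_out ≈ 2.06 V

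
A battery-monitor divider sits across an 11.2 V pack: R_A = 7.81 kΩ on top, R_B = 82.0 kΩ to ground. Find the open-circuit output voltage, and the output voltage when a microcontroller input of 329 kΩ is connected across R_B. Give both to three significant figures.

Open-circuit: V = 11.2 × 82.0/(7.81 + 82.0) = 10.2 V.
With the load, R_B becomes R_B‖R_L = 65.64 kΩ, so V = 11.2 × 65.64/73.45 = 10.0 V.

Unloaded: 10.2 V; loaded: 10.0 V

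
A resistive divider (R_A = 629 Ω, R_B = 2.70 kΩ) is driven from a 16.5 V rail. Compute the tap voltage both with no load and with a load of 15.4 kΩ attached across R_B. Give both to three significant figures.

Open-circuit: V = 16.5 × 2700/(629 + 2700) = 13.4 V.
With the load, R_B becomes R_B‖R_L = 2297 Ω, so V = 16.5 × 2297/2926 = 13.0 V.

Unloaded: 13.4 V; loaded: 13.0 V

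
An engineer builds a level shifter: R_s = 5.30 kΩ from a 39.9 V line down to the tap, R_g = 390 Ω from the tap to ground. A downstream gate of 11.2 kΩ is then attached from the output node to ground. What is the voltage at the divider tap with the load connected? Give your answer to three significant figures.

The load sits in parallel with R_g: R_g‖R_L = (390 × 11200) / (390 + 11200) = 376.9 Ω.
V_out = 39.9 × 376.9 / (5300 + 376.9) = 39.9 × 376.9/5677 = 2.65 V.
(Unloaded it would have been 2.73 V.)

V_out ≈ 2.65 V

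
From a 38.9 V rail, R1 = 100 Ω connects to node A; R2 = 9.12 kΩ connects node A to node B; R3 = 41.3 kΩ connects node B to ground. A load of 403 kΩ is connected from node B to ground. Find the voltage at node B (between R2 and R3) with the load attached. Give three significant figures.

At node B, R3 is in parallel with the load: R3‖R_L = 37460 Ω.
Below node A the resistance is R2 + (R3‖R_L) = 46580 Ω, so V_A = 38.9 × 46580/46680 = 38.82 V.
Then V_B = V_A × (R3‖R_L)/(R2 + R3‖R_L) = 38.82 × 37460/46580 = 31.2 V.

V ≈ 31.2 V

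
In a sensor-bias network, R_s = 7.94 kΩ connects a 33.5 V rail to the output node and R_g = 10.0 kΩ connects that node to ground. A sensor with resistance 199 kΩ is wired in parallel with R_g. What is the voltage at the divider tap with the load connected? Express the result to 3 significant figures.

The load sits in parallel with R_g: R_g‖R_L = (10.0 × 199) / (10.0 + 199) = 9.522 kΩ.
V_out = 33.5 × 9.522 / (7.94 + 9.522) = 33.5 × 9.522/17.46 = 18.3 V.
(Unloaded it would have been 18.7 V.)

V_out ≈ 18.3 V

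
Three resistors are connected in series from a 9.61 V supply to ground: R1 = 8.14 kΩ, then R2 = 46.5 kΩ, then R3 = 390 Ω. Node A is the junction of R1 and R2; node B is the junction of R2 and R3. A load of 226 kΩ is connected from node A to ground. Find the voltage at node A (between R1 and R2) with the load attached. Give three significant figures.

Below node A the series string R2+R3 = 46890 Ω sits in parallel with the 226000 Ω load: 38830 Ω.
V_A = 9.61 × 38830/(8140 + 38830) = 7.94 V.

V ≈ 7.94 V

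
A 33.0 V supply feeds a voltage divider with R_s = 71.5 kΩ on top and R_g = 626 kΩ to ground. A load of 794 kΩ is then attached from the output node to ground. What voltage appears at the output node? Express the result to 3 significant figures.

V_out ≈ 27.4 V

The load sits in parallel with R_g: R_g‖R_L = (626 × 794) / (626 + 794) = 350.0 kΩ.
V_out = 33.0 × 350.0 / (71.5 + 350.0) = 33.0 × 350.0/421.5 = 27.4 V.
(Unloaded it would have been 29.6 V.)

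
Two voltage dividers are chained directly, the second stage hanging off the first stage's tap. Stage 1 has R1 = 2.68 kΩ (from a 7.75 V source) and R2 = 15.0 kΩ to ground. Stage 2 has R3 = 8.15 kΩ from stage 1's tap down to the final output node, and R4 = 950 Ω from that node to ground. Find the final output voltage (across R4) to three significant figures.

V_out ≈ 0.549 V

Stage 2 presents R3+R4 = 9100 Ω as a load on stage 1's tap.
Stage 1's lower leg becomes R2‖(R3+R4) = 5664 Ω, so V_mid = 7.75 × 5664/8344 = 5.261 V.
Stage 2 is itself unloaded: V_out = V_mid × R4/(R3+R4) = 5.261 × 950/9100 = 0.549 V.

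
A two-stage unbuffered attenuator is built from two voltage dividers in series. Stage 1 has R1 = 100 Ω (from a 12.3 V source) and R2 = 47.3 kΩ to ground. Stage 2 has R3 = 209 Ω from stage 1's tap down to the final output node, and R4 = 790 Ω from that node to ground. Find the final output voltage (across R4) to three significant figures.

V_out ≈ 8.82 V

Stage 2 presents R3+R4 = 999.0 Ω as a load on stage 1's tap.
Stage 1's lower leg becomes R2‖(R3+R4) = 978.3 Ω, so V_mid = 12.3 × 978.3/1078 = 11.16 V.
Stage 2 is itself unloaded: V_out = V_mid × R4/(R3+R4) = 11.16 × 790/999.0 = 8.82 V.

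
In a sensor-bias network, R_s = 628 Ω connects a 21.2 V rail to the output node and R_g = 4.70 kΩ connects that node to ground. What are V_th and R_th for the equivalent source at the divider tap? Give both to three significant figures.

V_th is the open-circuit tap voltage: 21.2 × 4700/(628 + 4700) = 18.7 V.
With the supply zeroed, R_s and R_g appear in parallel from the tap: R_th = R_s‖R_g = (628 × 4700)/5328 = 554 Ω.

V_th = 18.7 V, R_th = 554 Ω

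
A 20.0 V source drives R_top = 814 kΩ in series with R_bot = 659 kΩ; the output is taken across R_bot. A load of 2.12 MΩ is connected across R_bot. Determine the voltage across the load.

The load sits in parallel with R_bot: R_bot‖R_L = (659 × 2120) / (659 + 2120) = 502.7 kΩ.
V_out = 20.0 × 502.7 / (814 + 502.7) = 20.0 × 502.7/1317 = 7.64 V.

V_out ≈ 7.64 V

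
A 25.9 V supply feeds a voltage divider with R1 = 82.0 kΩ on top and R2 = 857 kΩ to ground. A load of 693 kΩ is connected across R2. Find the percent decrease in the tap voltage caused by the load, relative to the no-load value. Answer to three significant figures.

9.75 %

Unloaded V = 25.9 × 857/939.0 = 23.638 V.
Loaded: R2‖R_L = 383.2 kΩ, giving V = 25.9 × 383.2/465.2 = 21.334 V.
Drop = (23.638 − 21.334) / 23.638 = 9.75 %.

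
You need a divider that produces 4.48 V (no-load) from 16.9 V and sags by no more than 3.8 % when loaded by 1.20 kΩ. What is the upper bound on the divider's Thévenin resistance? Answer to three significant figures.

Loading drop = R_th/(R_th + R_L) ≤ 0.0380, so R_th ≤ R_L · ε/(1−ε) = 1.20 kΩ × 0.0380/0.9620 = 47.4 Ω.

R_th ≤ 47.4 Ω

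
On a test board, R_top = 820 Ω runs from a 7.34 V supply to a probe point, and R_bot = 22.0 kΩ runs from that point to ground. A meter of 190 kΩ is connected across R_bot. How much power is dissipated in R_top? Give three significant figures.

Total resistance from the source is R_top + (R_bot‖R_L) = 20540 Ω, so I = 7.34/20540 Ω = 0.3574 mA.
P = I²·R_top = (0.3574 mA)² × 820 Ω = 0.105 mW.

P ≈ 0.105 mW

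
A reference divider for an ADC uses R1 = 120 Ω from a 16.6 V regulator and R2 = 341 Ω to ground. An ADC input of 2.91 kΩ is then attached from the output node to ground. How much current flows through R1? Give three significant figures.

I ≈ 39.0 mA

R2‖R_L = 305.2 Ω, so the source sees R1 + R2‖R_L = 425.2 Ω.
I = 16.6 V / 425.2 Ω = 39.0 mA.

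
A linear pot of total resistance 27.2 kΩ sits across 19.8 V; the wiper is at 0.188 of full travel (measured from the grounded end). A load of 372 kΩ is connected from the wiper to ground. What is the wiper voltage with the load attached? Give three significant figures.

V ≈ 3.68 V

The wiper splits the pot into (1−α)R = 22.09 kΩ above and αR = 5.114 kΩ below.
Lower section ‖ load = 5.044 kΩ.
V_wiper = 19.8 × 5.044/(22.09 + 5.044) = 3.68 V.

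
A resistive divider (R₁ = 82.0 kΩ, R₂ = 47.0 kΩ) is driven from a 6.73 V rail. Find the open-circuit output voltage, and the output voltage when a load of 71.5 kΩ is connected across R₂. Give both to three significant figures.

Unloaded: 2.45 V; loaded: 1.73 V

Open-circuit: V = 6.73 × 47.0/(82.0 + 47.0) = 2.45 V.
With the load, R₂ becomes R₂‖R_L = 28.36 kΩ, so V = 6.73 × 28.36/110.4 = 1.73 V.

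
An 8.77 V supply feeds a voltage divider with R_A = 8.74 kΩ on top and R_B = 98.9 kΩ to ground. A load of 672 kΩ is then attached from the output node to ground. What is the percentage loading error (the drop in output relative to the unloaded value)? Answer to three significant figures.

The divider's output (Thévenin) resistance is R_A‖R_B = 8.030 kΩ.
Fractional drop under load = R_th/(R_th + R_L) = 8.030 / (8.030 + 672) = 0.01181.
So the output falls by 1.18 %.

1.18 %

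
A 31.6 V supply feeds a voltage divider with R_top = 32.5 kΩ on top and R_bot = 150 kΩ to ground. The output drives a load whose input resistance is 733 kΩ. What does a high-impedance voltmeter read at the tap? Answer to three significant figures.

V_out ≈ 25.1 V

The load sits in parallel with R_bot: R_bot‖R_L = (150 × 733) / (150 + 733) = 124.5 kΩ.
V_out = 31.6 × 124.5 / (32.5 + 124.5) = 31.6 × 124.5/157.0 = 25.1 V.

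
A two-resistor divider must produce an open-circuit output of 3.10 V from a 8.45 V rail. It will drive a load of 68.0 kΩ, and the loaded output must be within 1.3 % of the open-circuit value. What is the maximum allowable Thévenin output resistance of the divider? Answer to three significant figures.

Loading drop = R_th/(R_th + R_L) ≤ 0.0130, so R_th ≤ R_L · ε/(1−ε) = 68.0 kΩ × 0.0130/0.9870 = 896 Ω.
(Any R1, R2 with R2/(R1+R2) = 0.367 and R1‖R2 ≤ 896 Ω will meet the spec.)

R_th ≤ 896 Ω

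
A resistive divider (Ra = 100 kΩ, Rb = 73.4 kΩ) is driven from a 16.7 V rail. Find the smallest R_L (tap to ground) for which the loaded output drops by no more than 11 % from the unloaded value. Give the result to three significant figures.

R_L(min) ≈ 342 kΩ

Output resistance R_th = Ra‖Rb = (100 × 73.4)/173.4 = 42.33 kΩ.
The fractional drop is R_th/(R_th + R_L); requiring this ≤ 0.110 gives R_L ≥ R_th(1/0.110 − 1) = 42.33 × 8.091 = 342 kΩ.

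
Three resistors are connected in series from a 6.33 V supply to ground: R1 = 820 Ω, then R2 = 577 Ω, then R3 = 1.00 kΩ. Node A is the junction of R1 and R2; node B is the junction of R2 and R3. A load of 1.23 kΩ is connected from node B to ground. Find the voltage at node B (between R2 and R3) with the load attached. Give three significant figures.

At node B, R3 is in parallel with the load: R3‖R_L = 551.6 Ω.
Below node A the resistance is R2 + (R3‖R_L) = 1129 Ω, so V_A = 6.33 × 1129/1949 = 3.666 V.
Then V_B = V_A × (R3‖R_L)/(R2 + R3‖R_L) = 3.666 × 551.6/1129 = 1.79 V.

V ≈ 1.79 V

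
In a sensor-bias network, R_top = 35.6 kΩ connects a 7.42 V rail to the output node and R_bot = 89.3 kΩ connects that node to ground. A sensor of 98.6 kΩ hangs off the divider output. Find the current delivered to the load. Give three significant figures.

I_L ≈ 0.0428 mA

R_bot‖R_L = 46.86 kΩ; V_out = 7.42 × 46.86/82.46 = 4.217 V.
I_L = V_out / R_L = 4.217 / 98.6 kΩ = 0.0428 mA.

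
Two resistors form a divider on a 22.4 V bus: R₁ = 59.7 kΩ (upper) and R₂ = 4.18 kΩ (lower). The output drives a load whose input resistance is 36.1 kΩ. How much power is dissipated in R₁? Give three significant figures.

Total resistance from the source is R₁ + (R₂‖R_L) = 63.45 kΩ, so I = 22.4/63.45 kΩ = 0.3531 mA.
P = I²·R₁ = (0.3531 mA)² × 59.7 kΩ = 7.44 mW.

P ≈ 7.44 mW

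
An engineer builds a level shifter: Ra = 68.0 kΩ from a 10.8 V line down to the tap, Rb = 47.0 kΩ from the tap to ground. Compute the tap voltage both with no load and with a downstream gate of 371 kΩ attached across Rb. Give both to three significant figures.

Unloaded: 4.41 V; loaded: 4.11 V

Open-circuit: V = 10.8 × 47.0/(68.0 + 47.0) = 4.41 V.
With the load, Rb becomes Rb‖R_L = 41.72 kΩ, so V = 10.8 × 41.72/109.7 = 4.11 V.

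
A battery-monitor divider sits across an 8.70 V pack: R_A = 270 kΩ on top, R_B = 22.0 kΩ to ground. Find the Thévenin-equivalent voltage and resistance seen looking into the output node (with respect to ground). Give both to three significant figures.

V_th = 0.655 V, R_th = 20.3 kΩ

V_th is the open-circuit tap voltage: 8.70 × 22.0/(270 + 22.0) = 0.655 V.
With the supply zeroed, R_A and R_B appear in parallel from the tap: R_th = R_A‖R_B = (270 × 22.0)/292.0 = 20.3 kΩ.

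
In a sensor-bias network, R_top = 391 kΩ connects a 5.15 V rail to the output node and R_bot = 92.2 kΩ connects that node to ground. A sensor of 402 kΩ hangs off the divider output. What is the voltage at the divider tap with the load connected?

The load sits in parallel with R_bot: R_bot‖R_L = (92.2 × 402) / (92.2 + 402) = 75.00 kΩ.
V_out = 5.15 × 75.00 / (391 + 75.00) = 5.15 × 75.00/466.0 = 0.829 V.

V_out ≈ 0.829 V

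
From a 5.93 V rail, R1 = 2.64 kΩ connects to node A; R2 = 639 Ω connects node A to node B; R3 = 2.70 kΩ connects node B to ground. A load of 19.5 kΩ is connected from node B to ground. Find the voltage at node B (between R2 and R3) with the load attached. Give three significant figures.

V ≈ 2.49 V

At node B, R3 is in parallel with the load: R3‖R_L = 2372 Ω.
Below node A the resistance is R2 + (R3‖R_L) = 3011 Ω, so V_A = 5.93 × 3011/5651 = 3.159 V.
Then V_B = V_A × (R3‖R_L)/(R2 + R3‖R_L) = 3.159 × 2372/3011 = 2.49 V.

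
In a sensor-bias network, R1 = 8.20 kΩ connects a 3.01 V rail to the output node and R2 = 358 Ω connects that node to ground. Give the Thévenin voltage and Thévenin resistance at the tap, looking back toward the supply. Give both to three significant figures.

V_th = 0.126 V, R_th = 343 Ω

V_th is the open-circuit tap voltage: 3.01 × 358/(8200 + 358) = 0.126 V.
With the supply zeroed, R1 and R2 appear in parallel from the tap: R_th = R1‖R2 = (8200 × 358)/8558 = 343 Ω.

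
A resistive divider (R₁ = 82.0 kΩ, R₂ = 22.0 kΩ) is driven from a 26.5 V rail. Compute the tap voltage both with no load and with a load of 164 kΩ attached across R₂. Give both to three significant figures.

Open-circuit: V = 26.5 × 22.0/(82.0 + 22.0) = 5.61 V.
With the load, R₂ becomes R₂‖R_L = 19.40 kΩ, so V = 26.5 × 19.40/101.4 = 5.07 V.

Unloaded: 5.61 V; loaded: 5.07 V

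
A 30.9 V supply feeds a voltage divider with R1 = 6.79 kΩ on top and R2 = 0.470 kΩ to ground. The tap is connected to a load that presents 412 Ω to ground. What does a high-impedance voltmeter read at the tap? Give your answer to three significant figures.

V_out ≈ 0.968 V

The load sits in parallel with R2: R2‖R_L = (470 × 412) / (470 + 412) = 219.5 Ω.
V_out = 30.9 × 219.5 / (6790 + 219.5) = 30.9 × 219.5/7010 = 0.968 V.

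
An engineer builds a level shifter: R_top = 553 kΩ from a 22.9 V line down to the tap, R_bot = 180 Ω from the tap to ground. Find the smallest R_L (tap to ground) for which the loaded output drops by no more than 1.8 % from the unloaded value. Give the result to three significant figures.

R_L(min) ≈ 9.82 kΩ

Output resistance R_th = R_top‖R_bot = (553000 × 180)/553200 = 179.9 Ω.
The fractional drop is R_th/(R_th + R_L); requiring this ≤ 0.0180 gives R_L ≥ R_th(1/0.0180 − 1) = 179.9 × 54.56 = 9.82 kΩ.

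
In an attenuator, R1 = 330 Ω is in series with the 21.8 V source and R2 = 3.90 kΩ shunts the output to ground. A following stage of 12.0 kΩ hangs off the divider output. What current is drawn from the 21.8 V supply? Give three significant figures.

R2‖R_L = 2943 Ω, so the source sees R1 + R2‖R_L = 3273 Ω.
I = 21.8 V / 3273 Ω = 6.66 mA.

I ≈ 6.66 mA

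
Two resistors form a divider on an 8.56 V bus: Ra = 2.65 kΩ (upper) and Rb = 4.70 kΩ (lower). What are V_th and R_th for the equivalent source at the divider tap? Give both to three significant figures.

V_th = 5.47 V, R_th = 1.69 kΩ

V_th is the open-circuit tap voltage: 8.56 × 4.70/(2.65 + 4.70) = 5.47 V.
With the supply zeroed, Ra and Rb appear in parallel from the tap: R_th = Ra‖Rb = (2.65 × 4.70)/7.350 = 1.69 kΩ.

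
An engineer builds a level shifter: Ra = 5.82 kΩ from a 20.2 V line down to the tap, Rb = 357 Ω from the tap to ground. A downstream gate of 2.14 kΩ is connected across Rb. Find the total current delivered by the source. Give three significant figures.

I ≈ 3.30 mA

Rb‖R_L = 306.0 Ω, so the source sees Ra + Rb‖R_L = 6126 Ω.
I = 20.2 V / 6126 Ω = 3.30 mA.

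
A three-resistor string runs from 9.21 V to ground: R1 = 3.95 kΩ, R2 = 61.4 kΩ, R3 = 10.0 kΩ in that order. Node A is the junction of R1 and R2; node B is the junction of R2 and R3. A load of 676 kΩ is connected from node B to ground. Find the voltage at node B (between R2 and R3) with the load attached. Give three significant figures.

V ≈ 1.21 V

At node B, R3 is in parallel with the load: R3‖R_L = 9.854 kΩ.
Below node A the resistance is R2 + (R3‖R_L) = 71.25 kΩ, so V_A = 9.21 × 71.25/75.20 = 8.726 V.
Then V_B = V_A × (R3‖R_L)/(R2 + R3‖R_L) = 8.726 × 9.854/71.25 = 1.21 V.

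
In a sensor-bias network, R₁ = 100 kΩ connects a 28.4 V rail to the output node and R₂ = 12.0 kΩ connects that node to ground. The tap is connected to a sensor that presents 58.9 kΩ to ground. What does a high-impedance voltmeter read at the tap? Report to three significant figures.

The load sits in parallel with R₂: R₂‖R_L = (12.0 × 58.9) / (12.0 + 58.9) = 9.969 kΩ.
V_out = 28.4 × 9.969 / (100 + 9.969) = 28.4 × 9.969/110.0 = 2.57 V.
(Unloaded it would have been 3.04 V.)

V_out ≈ 2.57 V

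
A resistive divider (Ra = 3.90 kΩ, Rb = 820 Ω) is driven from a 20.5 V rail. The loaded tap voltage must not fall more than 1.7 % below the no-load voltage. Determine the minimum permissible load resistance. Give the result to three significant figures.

R_L(min) ≈ 39.2 kΩ

Output resistance R_th = Ra‖Rb = (3900 × 820)/4720 = 677.5 Ω.
The fractional drop is R_th/(R_th + R_L); requiring this ≤ 0.0170 gives R_L ≥ R_th(1/0.0170 − 1) = 677.5 × 57.82 = 39.2 kΩ.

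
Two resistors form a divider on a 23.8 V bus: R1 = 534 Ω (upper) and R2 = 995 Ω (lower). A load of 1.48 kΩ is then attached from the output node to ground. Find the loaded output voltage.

The load sits in parallel with R2: R2‖R_L = (995 × 1480) / (995 + 1480) = 595.0 Ω.
V_out = 23.8 × 595.0 / (534 + 595.0) = 23.8 × 595.0/1129 = 12.5 V.

V_out ≈ 12.5 V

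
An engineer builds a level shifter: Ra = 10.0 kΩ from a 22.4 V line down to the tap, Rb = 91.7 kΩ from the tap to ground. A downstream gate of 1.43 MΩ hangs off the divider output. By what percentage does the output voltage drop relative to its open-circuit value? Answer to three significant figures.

The divider's output (Thévenin) resistance is Ra‖Rb = 9.017 kΩ.
Fractional drop under load = R_th/(R_th + R_L) = 9.017 / (9.017 + 1430) = 0.006266.
So the output falls by 0.627 %.

0.627 %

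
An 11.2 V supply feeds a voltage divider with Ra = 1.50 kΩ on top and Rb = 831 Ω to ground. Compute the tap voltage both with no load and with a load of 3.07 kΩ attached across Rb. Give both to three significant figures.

Unloaded: 3.99 V; loaded: 3.40 V

Open-circuit: V = 11.2 × 831/(1500 + 831) = 3.99 V.
With the load, Rb becomes Rb‖R_L = 654.0 Ω, so V = 11.2 × 654.0/2154 = 3.40 V.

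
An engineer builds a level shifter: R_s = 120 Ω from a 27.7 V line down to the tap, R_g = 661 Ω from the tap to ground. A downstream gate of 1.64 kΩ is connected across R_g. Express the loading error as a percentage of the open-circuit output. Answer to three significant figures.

5.83 %

The divider's output (Thévenin) resistance is R_s‖R_g = 101.6 Ω.
Fractional drop under load = R_th/(R_th + R_L) = 101.6 / (101.6 + 1640) = 0.05832.
So the output falls by 5.83 %.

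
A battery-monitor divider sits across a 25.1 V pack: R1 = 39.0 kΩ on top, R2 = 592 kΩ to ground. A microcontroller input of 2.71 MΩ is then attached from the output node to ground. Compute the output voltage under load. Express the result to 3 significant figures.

V_out ≈ 23.2 V

The load sits in parallel with R2: R2‖R_L = (592 × 2710) / (592 + 2710) = 485.9 kΩ.
V_out = 25.1 × 485.9 / (39.0 + 485.9) = 25.1 × 485.9/524.9 = 23.2 V.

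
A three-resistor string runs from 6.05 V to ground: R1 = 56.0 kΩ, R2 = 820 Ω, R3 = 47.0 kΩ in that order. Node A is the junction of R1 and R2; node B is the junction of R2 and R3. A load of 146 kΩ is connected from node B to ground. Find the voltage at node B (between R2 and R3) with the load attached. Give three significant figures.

V ≈ 2.33 V

At node B, R3 is in parallel with the load: R3‖R_L = 35550 Ω.
Below node A the resistance is R2 + (R3‖R_L) = 36370 Ω, so V_A = 6.05 × 36370/92370 = 2.382 V.
Then V_B = V_A × (R3‖R_L)/(R2 + R3‖R_L) = 2.382 × 35550/36370 = 2.33 V.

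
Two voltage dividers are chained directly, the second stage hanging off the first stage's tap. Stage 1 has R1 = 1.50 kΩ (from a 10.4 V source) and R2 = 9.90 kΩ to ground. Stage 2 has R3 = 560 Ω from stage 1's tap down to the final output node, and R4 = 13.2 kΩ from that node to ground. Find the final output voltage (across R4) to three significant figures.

V_out ≈ 7.91 V

Stage 2 presents R3+R4 = 13760 Ω as a load on stage 1's tap.
Stage 1's lower leg becomes R2‖(R3+R4) = 5758 Ω, so V_mid = 10.4 × 5758/7258 = 8.251 V.
Stage 2 is itself unloaded: V_out = V_mid × R4/(R3+R4) = 8.251 × 13200/13760 = 7.91 V.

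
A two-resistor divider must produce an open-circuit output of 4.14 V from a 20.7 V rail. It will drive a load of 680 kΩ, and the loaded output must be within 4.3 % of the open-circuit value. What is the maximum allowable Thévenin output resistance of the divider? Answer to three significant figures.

R_th ≤ 30.6 kΩ

Loading drop = R_th/(R_th + R_L) ≤ 0.0430, so R_th ≤ R_L · ε/(1−ε) = 680 kΩ × 0.0430/0.9570 = 30.6 kΩ.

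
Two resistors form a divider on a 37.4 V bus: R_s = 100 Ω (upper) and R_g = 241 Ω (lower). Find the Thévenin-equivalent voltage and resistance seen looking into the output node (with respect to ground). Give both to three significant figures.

V_th = 26.4 V, R_th = 70.7 Ω

V_th is the open-circuit tap voltage: 37.4 × 241/(100 + 241) = 26.4 V.
With the supply zeroed, R_s and R_g appear in parallel from the tap: R_th = R_s‖R_g = (100 × 241)/341.0 = 70.7 Ω.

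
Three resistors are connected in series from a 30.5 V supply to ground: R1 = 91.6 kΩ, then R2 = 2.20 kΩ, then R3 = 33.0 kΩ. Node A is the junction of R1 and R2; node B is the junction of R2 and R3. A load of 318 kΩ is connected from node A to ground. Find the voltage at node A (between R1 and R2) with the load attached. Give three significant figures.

Below node A the series string R2+R3 = 35.20 kΩ sits in parallel with the 318 kΩ load: 31.69 kΩ.
V_A = 30.5 × 31.69/(91.6 + 31.69) = 7.84 V.

V ≈ 7.84 V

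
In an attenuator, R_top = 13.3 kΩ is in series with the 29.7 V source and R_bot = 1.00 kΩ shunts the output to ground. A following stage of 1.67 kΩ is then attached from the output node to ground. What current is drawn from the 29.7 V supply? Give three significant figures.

R_bot‖R_L = 0.6255 kΩ, so the source sees R_top + R_bot‖R_L = 13.93 kΩ.
I = 29.7 V / 13.93 kΩ = 2.13 mA.

I ≈ 2.13 mA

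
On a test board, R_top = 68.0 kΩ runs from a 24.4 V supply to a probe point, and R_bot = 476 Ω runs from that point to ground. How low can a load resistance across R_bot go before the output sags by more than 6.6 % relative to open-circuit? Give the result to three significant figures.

Output resistance R_th = R_top‖R_bot = (68000 × 476)/68480 = 472.7 Ω.
The fractional drop is R_th/(R_th + R_L); requiring this ≤ 0.0660 gives R_L ≥ R_th(1/0.0660 − 1) = 472.7 × 14.15 = 6.69 kΩ.

R_L(min) ≈ 6.69 kΩ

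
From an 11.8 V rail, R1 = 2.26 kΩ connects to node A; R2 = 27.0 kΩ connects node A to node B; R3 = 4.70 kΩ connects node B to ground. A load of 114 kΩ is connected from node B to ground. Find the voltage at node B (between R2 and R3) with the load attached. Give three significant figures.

At node B, R3 is in parallel with the load: R3‖R_L = 4.514 kΩ.
Below node A the resistance is R2 + (R3‖R_L) = 31.51 kΩ, so V_A = 11.8 × 31.51/33.77 = 11.01 V.
Then V_B = V_A × (R3‖R_L)/(R2 + R3‖R_L) = 11.01 × 4.514/31.51 = 1.58 V.

V ≈ 1.58 V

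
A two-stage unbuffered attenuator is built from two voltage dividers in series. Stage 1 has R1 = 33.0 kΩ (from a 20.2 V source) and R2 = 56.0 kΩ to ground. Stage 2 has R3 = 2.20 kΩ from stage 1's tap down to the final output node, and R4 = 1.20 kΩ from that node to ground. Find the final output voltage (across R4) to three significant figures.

V_out ≈ 0.631 V

Stage 2 presents R3+R4 = 3.400 kΩ as a load on stage 1's tap.
Stage 1's lower leg becomes R2‖(R3+R4) = 3.205 kΩ, so V_mid = 20.2 × 3.205/36.21 = 1.788 V.
Stage 2 is itself unloaded: V_out = V_mid × R4/(R3+R4) = 1.788 × 1.20/3.400 = 0.631 V.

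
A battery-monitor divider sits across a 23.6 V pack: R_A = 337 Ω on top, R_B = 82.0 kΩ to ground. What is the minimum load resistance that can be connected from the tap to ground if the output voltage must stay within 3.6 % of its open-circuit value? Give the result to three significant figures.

Output resistance R_th = R_A‖R_B = (337 × 82000)/82340 = 335.6 Ω.
The fractional drop is R_th/(R_th + R_L); requiring this ≤ 0.0360 gives R_L ≥ R_th(1/0.0360 − 1) = 335.6 × 26.78 = 8.99 kΩ.

R_L(min) ≈ 8.99 kΩ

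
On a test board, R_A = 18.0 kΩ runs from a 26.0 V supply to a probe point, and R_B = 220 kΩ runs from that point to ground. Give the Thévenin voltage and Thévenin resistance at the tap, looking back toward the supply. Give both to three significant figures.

V_th = 24.0 V, R_th = 16.6 kΩ

V_th is the open-circuit tap voltage: 26.0 × 220/(18.0 + 220) = 24.0 V.
With the supply zeroed, R_A and R_B appear in parallel from the tap: R_th = R_A‖R_B = (18.0 × 220)/238.0 = 16.6 kΩ.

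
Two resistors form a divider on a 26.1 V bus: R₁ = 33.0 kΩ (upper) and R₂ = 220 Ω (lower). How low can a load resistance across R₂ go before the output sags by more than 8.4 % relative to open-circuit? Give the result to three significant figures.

Output resistance R_th = R₁‖R₂ = (33000 × 220)/33220 = 218.5 Ω.
The fractional drop is R_th/(R_th + R_L); requiring this ≤ 0.0840 gives R_L ≥ R_th(1/0.0840 − 1) = 218.5 × 10.90 = 2.38 kΩ.

R_L(min) ≈ 2.38 kΩ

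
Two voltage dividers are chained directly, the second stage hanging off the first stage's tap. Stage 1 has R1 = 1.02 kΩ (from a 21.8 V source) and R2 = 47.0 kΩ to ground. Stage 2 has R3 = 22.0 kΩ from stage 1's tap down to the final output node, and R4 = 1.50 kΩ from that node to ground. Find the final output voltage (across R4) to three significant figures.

Stage 2 presents R3+R4 = 23.50 kΩ as a load on stage 1's tap.
Stage 1's lower leg becomes R2‖(R3+R4) = 15.67 kΩ, so V_mid = 21.8 × 15.67/16.69 = 20.47 V.
Stage 2 is itself unloaded: V_out = V_mid × R4/(R3+R4) = 20.47 × 1.50/23.50 = 1.31 V.

V_out ≈ 1.31 V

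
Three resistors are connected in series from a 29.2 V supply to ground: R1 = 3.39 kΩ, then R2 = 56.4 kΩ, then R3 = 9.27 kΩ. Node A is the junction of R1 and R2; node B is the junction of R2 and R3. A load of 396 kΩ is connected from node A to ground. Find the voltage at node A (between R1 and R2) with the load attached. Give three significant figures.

V ≈ 27.5 V

Below node A the series string R2+R3 = 65.67 kΩ sits in parallel with the 396 kΩ load: 56.33 kΩ.
V_A = 29.2 × 56.33/(3.39 + 56.33) = 27.5 V.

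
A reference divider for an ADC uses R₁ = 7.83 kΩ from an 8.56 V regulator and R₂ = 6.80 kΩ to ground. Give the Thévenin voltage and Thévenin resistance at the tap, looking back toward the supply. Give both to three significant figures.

V_th = 3.98 V, R_th = 3.64 kΩ

V_th is the open-circuit tap voltage: 8.56 × 6.80/(7.83 + 6.80) = 3.98 V.
With the supply zeroed, R₁ and R₂ appear in parallel from the tap: R_th = R₁‖R₂ = (7.83 × 6.80)/14.63 = 3.64 kΩ.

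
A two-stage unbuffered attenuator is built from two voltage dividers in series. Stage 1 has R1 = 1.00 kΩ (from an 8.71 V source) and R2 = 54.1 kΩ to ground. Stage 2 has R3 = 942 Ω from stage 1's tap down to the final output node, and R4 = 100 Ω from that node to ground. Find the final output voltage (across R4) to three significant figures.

V_out ≈ 0.423 V

Stage 2 presents R3+R4 = 1042 Ω as a load on stage 1's tap.
Stage 1's lower leg becomes R2‖(R3+R4) = 1022 Ω, so V_mid = 8.71 × 1022/2022 = 4.403 V.
Stage 2 is itself unloaded: V_out = V_mid × R4/(R3+R4) = 4.403 × 100/1042 = 0.423 V.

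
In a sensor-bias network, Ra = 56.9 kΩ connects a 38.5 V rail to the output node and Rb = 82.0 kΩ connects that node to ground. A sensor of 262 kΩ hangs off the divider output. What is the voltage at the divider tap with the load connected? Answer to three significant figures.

The load sits in parallel with Rb: Rb‖R_L = (82.0 × 262) / (82.0 + 262) = 62.45 kΩ.
V_out = 38.5 × 62.45 / (56.9 + 62.45) = 38.5 × 62.45/119.4 = 20.1 V.
(Unloaded it would have been 22.7 V.)

V_out ≈ 20.1 V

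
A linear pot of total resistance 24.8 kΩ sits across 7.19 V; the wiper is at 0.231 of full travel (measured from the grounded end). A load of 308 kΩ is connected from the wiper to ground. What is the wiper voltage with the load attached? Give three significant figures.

V ≈ 1.64 V

The wiper splits the pot into (1−α)R = 19.07 kΩ above and αR = 5.729 kΩ below.
Lower section ‖ load = 5.624 kΩ.
V_wiper = 7.19 × 5.624/(19.07 + 5.624) = 1.64 V.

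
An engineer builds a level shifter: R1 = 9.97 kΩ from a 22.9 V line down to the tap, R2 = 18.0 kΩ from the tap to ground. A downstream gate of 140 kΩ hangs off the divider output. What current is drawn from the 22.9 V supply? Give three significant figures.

I ≈ 0.884 mA

R2‖R_L = 15.95 kΩ, so the source sees R1 + R2‖R_L = 25.92 kΩ.
I = 22.9 V / 25.92 kΩ = 0.884 mA.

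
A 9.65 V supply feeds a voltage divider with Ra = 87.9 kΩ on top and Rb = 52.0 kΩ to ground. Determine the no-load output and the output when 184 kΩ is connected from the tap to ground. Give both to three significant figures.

Unloaded: 3.59 V; loaded: 3.05 V

Open-circuit: V = 9.65 × 52.0/(87.9 + 52.0) = 3.59 V.
With the load, Rb becomes Rb‖R_L = 40.54 kΩ, so V = 9.65 × 40.54/128.4 = 3.05 V.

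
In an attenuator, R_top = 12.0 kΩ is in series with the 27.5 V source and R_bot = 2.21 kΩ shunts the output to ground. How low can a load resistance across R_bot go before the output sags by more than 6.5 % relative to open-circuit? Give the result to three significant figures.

Output resistance R_th = R_top‖R_bot = (12.0 × 2.21)/14.21 = 1.866 kΩ.
The fractional drop is R_th/(R_th + R_L); requiring this ≤ 0.0650 gives R_L ≥ R_th(1/0.0650 − 1) = 1.866 × 14.38 = 26.8 kΩ.

R_L(min) ≈ 26.8 kΩ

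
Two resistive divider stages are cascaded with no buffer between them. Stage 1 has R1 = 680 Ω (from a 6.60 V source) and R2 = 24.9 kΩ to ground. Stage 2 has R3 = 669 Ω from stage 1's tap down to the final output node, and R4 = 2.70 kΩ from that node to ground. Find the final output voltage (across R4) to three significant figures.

V_out ≈ 4.30 V

Stage 2 presents R3+R4 = 3369 Ω as a load on stage 1's tap.
Stage 1's lower leg becomes R2‖(R3+R4) = 2967 Ω, so V_mid = 6.60 × 2967/3647 = 5.370 V.
Stage 2 is itself unloaded: V_out = V_mid × R4/(R3+R4) = 5.370 × 2700/3369 = 4.30 V.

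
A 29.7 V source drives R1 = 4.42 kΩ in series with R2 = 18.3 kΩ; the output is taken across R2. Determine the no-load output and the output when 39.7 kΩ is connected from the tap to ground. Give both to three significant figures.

Open-circuit: V = 29.7 × 18.3/(4.42 + 18.3) = 23.9 V.
With the load, R2 becomes R2‖R_L = 12.53 kΩ, so V = 29.7 × 12.53/16.95 = 22.0 V.

Unloaded: 23.9 V; loaded: 22.0 V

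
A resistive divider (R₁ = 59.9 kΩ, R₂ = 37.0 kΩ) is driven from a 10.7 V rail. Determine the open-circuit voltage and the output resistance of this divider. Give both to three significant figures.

V_th is the open-circuit tap voltage: 10.7 × 37.0/(59.9 + 37.0) = 4.09 V.
With the supply zeroed, R₁ and R₂ appear in parallel from the tap: R_th = R₁‖R₂ = (59.9 × 37.0)/96.90 = 22.9 kΩ.

V_th = 4.09 V, R_th = 22.9 kΩ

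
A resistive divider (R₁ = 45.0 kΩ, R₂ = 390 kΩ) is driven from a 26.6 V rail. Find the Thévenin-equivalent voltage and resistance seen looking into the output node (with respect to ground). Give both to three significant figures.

V_th is the open-circuit tap voltage: 26.6 × 390/(45.0 + 390) = 23.8 V.
With the supply zeroed, R₁ and R₂ appear in parallel from the tap: R_th = R₁‖R₂ = (45.0 × 390)/435.0 = 40.3 kΩ.

V_th = 23.8 V, R_th = 40.3 kΩ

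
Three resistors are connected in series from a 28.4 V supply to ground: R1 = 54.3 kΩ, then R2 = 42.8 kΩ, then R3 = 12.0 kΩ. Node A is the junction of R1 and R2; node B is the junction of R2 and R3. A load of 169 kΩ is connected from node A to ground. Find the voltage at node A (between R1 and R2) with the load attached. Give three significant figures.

Below node A the series string R2+R3 = 54.80 kΩ sits in parallel with the 169 kΩ load: 41.38 kΩ.
V_A = 28.4 × 41.38/(54.3 + 41.38) = 12.3 V.

V ≈ 12.3 V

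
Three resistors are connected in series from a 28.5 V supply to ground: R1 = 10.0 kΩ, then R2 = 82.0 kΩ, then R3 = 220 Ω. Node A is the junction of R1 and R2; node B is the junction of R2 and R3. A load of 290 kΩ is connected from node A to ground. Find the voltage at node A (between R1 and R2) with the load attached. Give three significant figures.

Below node A the series string R2+R3 = 82220 Ω sits in parallel with the 290000 Ω load: 64060 Ω.
V_A = 28.5 × 64060/(10000 + 64060) = 24.7 V.

V ≈ 24.7 V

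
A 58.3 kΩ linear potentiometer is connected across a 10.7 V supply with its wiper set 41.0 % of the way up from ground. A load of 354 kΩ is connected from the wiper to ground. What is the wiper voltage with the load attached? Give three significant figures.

The wiper splits the pot into (1−α)R = 34.40 kΩ above and αR = 23.90 kΩ below.
Lower section ‖ load = 22.39 kΩ.
V_wiper = 10.7 × 22.39/(34.40 + 22.39) = 4.22 V.

V ≈ 4.22 V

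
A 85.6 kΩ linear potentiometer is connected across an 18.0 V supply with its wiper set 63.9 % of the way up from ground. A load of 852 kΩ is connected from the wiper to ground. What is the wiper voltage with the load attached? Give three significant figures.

V ≈ 11.2 V

The wiper splits the pot into (1−α)R = 30.90 kΩ above and αR = 54.70 kΩ below.
Lower section ‖ load = 51.40 kΩ.
V_wiper = 18.0 × 51.40/(30.90 + 51.40) = 11.2 V.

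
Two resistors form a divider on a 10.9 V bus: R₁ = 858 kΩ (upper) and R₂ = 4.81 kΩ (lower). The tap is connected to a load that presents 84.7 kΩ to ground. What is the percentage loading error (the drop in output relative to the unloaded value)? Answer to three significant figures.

5.35 %

The divider's output (Thévenin) resistance is R₁‖R₂ = 4.783 kΩ.
Fractional drop under load = R_th/(R_th + R_L) = 4.783 / (4.783 + 84.7) = 0.05345.
So the output falls by 5.35 %.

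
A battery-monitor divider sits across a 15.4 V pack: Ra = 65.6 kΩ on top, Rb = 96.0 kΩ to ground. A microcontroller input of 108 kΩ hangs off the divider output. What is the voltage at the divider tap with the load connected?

V_out ≈ 6.72 V

The load sits in parallel with Rb: Rb‖R_L = (96.0 × 108) / (96.0 + 108) = 50.82 kΩ.
V_out = 15.4 × 50.82 / (65.6 + 50.82) = 15.4 × 50.82/116.4 = 6.72 V.
(Unloaded it would have been 9.15 V.)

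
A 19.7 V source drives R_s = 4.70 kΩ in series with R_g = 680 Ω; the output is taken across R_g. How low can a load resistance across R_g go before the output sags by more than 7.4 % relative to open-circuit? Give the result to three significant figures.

Output resistance R_th = R_s‖R_g = (4700 × 680)/5380 = 594.1 Ω.
The fractional drop is R_th/(R_th + R_L); requiring this ≤ 0.0740 gives R_L ≥ R_th(1/0.0740 − 1) = 594.1 × 12.51 = 7.43 kΩ.

R_L(min) ≈ 7.43 kΩ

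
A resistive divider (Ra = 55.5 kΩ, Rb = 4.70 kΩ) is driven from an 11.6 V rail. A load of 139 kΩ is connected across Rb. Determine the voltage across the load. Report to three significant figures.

The load sits in parallel with Rb: Rb‖R_L = (4.70 × 139) / (4.70 + 139) = 4.546 kΩ.
V_out = 11.6 × 4.546 / (55.5 + 4.546) = 11.6 × 4.546/60.05 = 0.878 V.
(Unloaded it would have been 0.906 V.)

V_out ≈ 0.878 V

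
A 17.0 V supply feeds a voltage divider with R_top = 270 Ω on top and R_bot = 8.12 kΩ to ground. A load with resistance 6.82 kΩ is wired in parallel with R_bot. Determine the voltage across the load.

V_out ≈ 15.8 V

The load sits in parallel with R_bot: R_bot‖R_L = (8120 × 6820) / (8120 + 6820) = 3707 Ω.
V_out = 17.0 × 3707 / (270 + 3707) = 17.0 × 3707/3977 = 15.8 V.
(Unloaded it would have been 16.5 V.)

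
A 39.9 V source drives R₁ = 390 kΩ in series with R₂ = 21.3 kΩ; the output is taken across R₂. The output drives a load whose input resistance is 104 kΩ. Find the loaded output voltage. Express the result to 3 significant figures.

V_out ≈ 1.73 V

The load sits in parallel with R₂: R₂‖R_L = (21.3 × 104) / (21.3 + 104) = 17.68 kΩ.
V_out = 39.9 × 17.68 / (390 + 17.68) = 39.9 × 17.68/407.7 = 1.73 V.
(Unloaded it would have been 2.07 V.)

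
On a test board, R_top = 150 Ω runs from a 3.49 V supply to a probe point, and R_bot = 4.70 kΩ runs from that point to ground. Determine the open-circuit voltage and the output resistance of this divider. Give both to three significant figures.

V_th = 3.38 V, R_th = 145 Ω

V_th is the open-circuit tap voltage: 3.49 × 4700/(150 + 4700) = 3.38 V.
With the supply zeroed, R_top and R_bot appear in parallel from the tap: R_th = R_top‖R_bot = (150 × 4700)/4850 = 145 Ω.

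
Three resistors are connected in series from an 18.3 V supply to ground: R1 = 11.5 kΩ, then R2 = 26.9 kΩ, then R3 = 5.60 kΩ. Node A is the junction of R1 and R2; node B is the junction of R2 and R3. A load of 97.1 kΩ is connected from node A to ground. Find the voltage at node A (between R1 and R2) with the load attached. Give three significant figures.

V ≈ 12.4 V

Below node A the series string R2+R3 = 32.50 kΩ sits in parallel with the 97.1 kΩ load: 24.35 kΩ.
V_A = 18.3 × 24.35/(11.5 + 24.35) = 12.4 V.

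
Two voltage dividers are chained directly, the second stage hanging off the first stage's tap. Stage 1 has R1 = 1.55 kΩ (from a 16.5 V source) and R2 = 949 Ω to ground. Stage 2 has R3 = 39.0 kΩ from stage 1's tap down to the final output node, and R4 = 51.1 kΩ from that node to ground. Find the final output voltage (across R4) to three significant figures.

Stage 2 presents R3+R4 = 90100 Ω as a load on stage 1's tap.
Stage 1's lower leg becomes R2‖(R3+R4) = 939.1 Ω, so V_mid = 16.5 × 939.1/2489 = 6.225 V.
Stage 2 is itself unloaded: V_out = V_mid × R4/(R3+R4) = 6.225 × 51100/90100 = 3.53 V.

V_out ≈ 3.53 V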